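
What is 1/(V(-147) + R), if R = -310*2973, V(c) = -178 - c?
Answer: -1/921661 ≈ -1.0850e-6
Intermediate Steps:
R = -921630
1/(V(-147) + R) = 1/((-178 - 1*(-147)) - 921630) = 1/((-178 + 147) - 921630) = 1/(-31 - 921630) = 1/(-921661) = -1/921661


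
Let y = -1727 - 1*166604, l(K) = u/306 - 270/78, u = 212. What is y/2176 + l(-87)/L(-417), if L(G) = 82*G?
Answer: -19807082063/256044672 ≈ -77.358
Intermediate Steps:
l(K) = -5507/1989 (l(K) = 212/306 - 270/78 = 212*(1/306) - 270*1/78 = 106/153 - 45/13 = -5507/1989)
y = -168331 (y = -1727 - 166604 = -168331)
y/2176 + l(-87)/L(-417) = -168331/2176 - 5507/(1989*(82*(-417))) = -168331*1/2176 - 5507/1989/(-34194) = -168331/2176 - 5507/1989*(-1/34194) = -168331/2176 + 5507/68011866 = -19807082063/256044672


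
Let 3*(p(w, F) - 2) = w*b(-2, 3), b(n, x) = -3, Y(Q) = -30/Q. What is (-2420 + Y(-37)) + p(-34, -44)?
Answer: -88178/37 ≈ -2383.2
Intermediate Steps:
p(w, F) = 2 - w (p(w, F) = 2 + (w*(-3))/3 = 2 + (-3*w)/3 = 2 - w)
(-2420 + Y(-37)) + p(-34, -44) = (-2420 - 30/(-37)) + (2 - 1*(-34)) = (-2420 - 30*(-1/37)) + (2 + 34) = (-2420 + 30/37) + 36 = -89510/37 + 36 = -88178/37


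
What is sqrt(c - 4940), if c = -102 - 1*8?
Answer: 5*I*sqrt(202) ≈ 71.063*I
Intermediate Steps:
c = -110 (c = -102 - 8 = -110)
sqrt(c - 4940) = sqrt(-110 - 4940) = sqrt(-5050) = 5*I*sqrt(202)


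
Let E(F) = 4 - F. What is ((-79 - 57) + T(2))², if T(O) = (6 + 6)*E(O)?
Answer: 12544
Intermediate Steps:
T(O) = 48 - 12*O (T(O) = (6 + 6)*(4 - O) = 12*(4 - O) = 48 - 12*O)
((-79 - 57) + T(2))² = ((-79 - 57) + (48 - 12*2))² = (-136 + (48 - 24))² = (-136 + 24)² = (-112)² = 12544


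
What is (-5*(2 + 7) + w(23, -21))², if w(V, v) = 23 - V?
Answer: 2025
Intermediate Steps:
(-5*(2 + 7) + w(23, -21))² = (-5*(2 + 7) + (23 - 1*23))² = (-5*9 + (23 - 23))² = (-45 + 0)² = (-45)² = 2025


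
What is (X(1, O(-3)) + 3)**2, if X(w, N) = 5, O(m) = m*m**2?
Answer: 64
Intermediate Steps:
O(m) = m**3
(X(1, O(-3)) + 3)**2 = (5 + 3)**2 = 8**2 = 64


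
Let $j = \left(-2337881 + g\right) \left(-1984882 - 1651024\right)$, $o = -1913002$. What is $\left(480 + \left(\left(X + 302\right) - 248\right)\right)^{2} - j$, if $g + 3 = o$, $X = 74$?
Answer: $-15455821543052$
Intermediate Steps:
$g = -1913005$ ($g = -3 - 1913002 = -1913005$)
$j = 15455821912716$ ($j = \left(-2337881 - 1913005\right) \left(-1984882 - 1651024\right) = \left(-4250886\right) \left(-3635906\right) = 15455821912716$)
$\left(480 + \left(\left(X + 302\right) - 248\right)\right)^{2} - j = \left(480 + \left(\left(74 + 302\right) - 248\right)\right)^{2} - 15455821912716 = \left(480 + \left(376 - 248\right)\right)^{2} - 15455821912716 = \left(480 + 128\right)^{2} - 15455821912716 = 608^{2} - 15455821912716 = 369664 - 15455821912716 = -15455821543052$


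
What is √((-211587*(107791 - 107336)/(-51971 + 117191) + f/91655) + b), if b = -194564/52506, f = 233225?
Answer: I*√179666779379782735294136137/348741299094 ≈ 38.435*I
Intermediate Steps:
b = -97282/26253 (b = -194564*1/52506 = -97282/26253 ≈ -3.7056)
√((-211587*(107791 - 107336)/(-51971 + 117191) + f/91655) + b) = √((-211587*(107791 - 107336)/(-51971 + 117191) + 233225/91655) - 97282/26253) = √((-211587/(65220/455) + 233225*(1/91655)) - 97282/26253) = √((-211587/(65220*(1/455)) + 46645/18331) - 97282/26253) = √((-211587/13044/91 + 46645/18331) - 97282/26253) = √((-211587*91/13044 + 46645/18331) - 97282/26253) = √((-6418139/4348 + 46645/18331) - 97282/26253) = √(-117448093549/79703188 - 97282/26253) = √(-3091118485476913/2092447794564) = I*√179666779379782735294136137/348741299094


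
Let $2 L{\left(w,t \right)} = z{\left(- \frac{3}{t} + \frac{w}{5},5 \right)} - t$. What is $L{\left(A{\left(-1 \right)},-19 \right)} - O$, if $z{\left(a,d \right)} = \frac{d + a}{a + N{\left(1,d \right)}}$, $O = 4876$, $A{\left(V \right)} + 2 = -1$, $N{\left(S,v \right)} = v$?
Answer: $-4866$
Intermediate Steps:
$A{\left(V \right)} = -3$ ($A{\left(V \right)} = -2 - 1 = -3$)
$z{\left(a,d \right)} = 1$ ($z{\left(a,d \right)} = \frac{d + a}{a + d} = \frac{a + d}{a + d} = 1$)
$L{\left(w,t \right)} = \frac{1}{2} - \frac{t}{2}$ ($L{\left(w,t \right)} = \frac{1 - t}{2} = \frac{1}{2} - \frac{t}{2}$)
$L{\left(A{\left(-1 \right)},-19 \right)} - O = \left(\frac{1}{2} - - \frac{19}{2}\right) - 4876 = \left(\frac{1}{2} + \frac{19}{2}\right) - 4876 = 10 - 4876 = -4866$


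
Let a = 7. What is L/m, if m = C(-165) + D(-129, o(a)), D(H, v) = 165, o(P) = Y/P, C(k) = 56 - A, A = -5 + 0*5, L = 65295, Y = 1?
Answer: 65295/226 ≈ 288.92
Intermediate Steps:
A = -5 (A = -5 + 0 = -5)
C(k) = 61 (C(k) = 56 - 1*(-5) = 56 + 5 = 61)
o(P) = 1/P
m = 226 (m = 61 + 165 = 226)
L/m = 65295/226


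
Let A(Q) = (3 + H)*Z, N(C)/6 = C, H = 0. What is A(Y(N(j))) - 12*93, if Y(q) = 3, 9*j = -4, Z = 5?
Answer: -1101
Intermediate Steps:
j = -4/9 (j = (1/9)*(-4) = -4/9 ≈ -0.44444)
N(C) = 6*C
A(Q) = 15 (A(Q) = (3 + 0)*5 = 3*5 = 15)
A(Y(N(j))) - 12*93 = 15 - 12*93 = 15 - 1116 = -1101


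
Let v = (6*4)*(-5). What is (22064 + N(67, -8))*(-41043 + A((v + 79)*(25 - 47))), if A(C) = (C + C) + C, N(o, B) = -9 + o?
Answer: -848091114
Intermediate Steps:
v = -120 (v = 24*(-5) = -120)
A(C) = 3*C (A(C) = 2*C + C = 3*C)
(22064 + N(67, -8))*(-41043 + A((v + 79)*(25 - 47))) = (22064 + (-9 + 67))*(-41043 + 3*((-120 + 79)*(25 - 47))) = (22064 + 58)*(-41043 + 3*(-41*(-22))) = 22122*(-41043 + 3*902) = 22122*(-41043 + 2706) = 22122*(-38337) = -848091114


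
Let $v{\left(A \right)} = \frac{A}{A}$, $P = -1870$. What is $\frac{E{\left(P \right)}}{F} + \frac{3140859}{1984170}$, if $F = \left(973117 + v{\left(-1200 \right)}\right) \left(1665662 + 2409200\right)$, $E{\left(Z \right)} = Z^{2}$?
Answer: $\frac{94352445811909917}{59605091508649210} \approx 1.583$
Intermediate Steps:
$v{\left(A \right)} = 1$
$F = 3965321559716$ ($F = \left(973117 + 1\right) \left(1665662 + 2409200\right) = 973118 \cdot 4074862 = 3965321559716$)
$\frac{E{\left(P \right)}}{F} + \frac{3140859}{1984170} = \frac{\left(-1870\right)^{2}}{3965321559716} + \frac{3140859}{1984170} = 3496900 \cdot \frac{1}{3965321559716} + 3140859 \cdot \frac{1}{1984170} = \frac{79475}{90120944539} + \frac{1046953}{661390} = \frac{94352445811909917}{59605091508649210}$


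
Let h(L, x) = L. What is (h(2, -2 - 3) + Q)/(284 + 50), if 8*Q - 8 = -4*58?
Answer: -13/167 ≈ -0.077844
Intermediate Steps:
Q = -28 (Q = 1 + (-4*58)/8 = 1 + (1/8)*(-232) = 1 - 29 = -28)
(h(2, -2 - 3) + Q)/(284 + 50) = (2 - 28)/(284 + 50) = -26/334 = -26*1/334 = -13/167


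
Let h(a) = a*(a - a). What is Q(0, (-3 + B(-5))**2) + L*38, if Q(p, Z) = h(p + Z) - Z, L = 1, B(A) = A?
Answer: -26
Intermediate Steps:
h(a) = 0 (h(a) = a*0 = 0)
Q(p, Z) = -Z (Q(p, Z) = 0 - Z = -Z)
Q(0, (-3 + B(-5))**2) + L*38 = -(-3 - 5)**2 + 1*38 = -1*(-8)**2 + 38 = -1*64 + 38 = -64 + 38 = -26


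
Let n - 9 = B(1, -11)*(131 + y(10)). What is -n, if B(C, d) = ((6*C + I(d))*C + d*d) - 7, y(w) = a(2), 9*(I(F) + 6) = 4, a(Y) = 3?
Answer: -138101/9 ≈ -15345.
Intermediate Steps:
I(F) = -50/9 (I(F) = -6 + (1/9)*4 = -6 + 4/9 = -50/9)
y(w) = 3
B(C, d) = -7 + d**2 + C*(-50/9 + 6*C) (B(C, d) = ((6*C - 50/9)*C + d*d) - 7 = ((-50/9 + 6*C)*C + d**2) - 7 = (C*(-50/9 + 6*C) + d**2) - 7 = (d**2 + C*(-50/9 + 6*C)) - 7 = -7 + d**2 + C*(-50/9 + 6*C))
n = 138101/9 (n = 9 + (-7 + (-11)**2 + 6*1**2 - 50/9*1)*(131 + 3) = 9 + (-7 + 121 + 6*1 - 50/9)*134 = 9 + (-7 + 121 + 6 - 50/9)*134 = 9 + (1030/9)*134 = 9 + 138020/9 = 138101/9 ≈ 15345.)
-n = -1*138101/9 = -138101/9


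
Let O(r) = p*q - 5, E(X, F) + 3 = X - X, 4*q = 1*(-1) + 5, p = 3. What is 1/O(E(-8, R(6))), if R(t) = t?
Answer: -1/2 ≈ -0.50000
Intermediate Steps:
q = 1 (q = (1*(-1) + 5)/4 = (-1 + 5)/4 = (1/4)*4 = 1)
E(X, F) = -3 (E(X, F) = -3 + (X - X) = -3 + 0 = -3)
O(r) = -2 (O(r) = 3*1 - 5 = 3 - 5 = -2)
1/O(E(-8, R(6))) = 1/(-2) = -1/2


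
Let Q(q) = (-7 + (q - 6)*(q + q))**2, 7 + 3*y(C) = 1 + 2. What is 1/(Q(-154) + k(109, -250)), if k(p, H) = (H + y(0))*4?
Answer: 3/7283482571 ≈ 4.1189e-10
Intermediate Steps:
y(C) = -4/3 (y(C) = -7/3 + (1 + 2)/3 = -7/3 + (1/3)*3 = -7/3 + 1 = -4/3)
Q(q) = (-7 + 2*q*(-6 + q))**2 (Q(q) = (-7 + (-6 + q)*(2*q))**2 = (-7 + 2*q*(-6 + q))**2)
k(p, H) = -16/3 + 4*H (k(p, H) = (H - 4/3)*4 = (-4/3 + H)*4 = -16/3 + 4*H)
1/(Q(-154) + k(109, -250)) = 1/((7 - 2*(-154)**2 + 12*(-154))**2 + (-16/3 + 4*(-250))) = 1/((7 - 2*23716 - 1848)**2 + (-16/3 - 1000)) = 1/((7 - 47432 - 1848)**2 - 3016/3) = 1/((-49273)**2 - 3016/3) = 1/(2427828529 - 3016/3) = 1/(7283482571/3) = 3/7283482571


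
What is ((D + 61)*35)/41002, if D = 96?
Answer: 5495/41002 ≈ 0.13402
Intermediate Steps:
((D + 61)*35)/41002 = ((96 + 61)*35)/41002 = (157*35)*(1/41002) = 5495*(1/41002) = 5495/41002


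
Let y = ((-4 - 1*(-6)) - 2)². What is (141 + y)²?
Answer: 19881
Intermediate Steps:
y = 0 (y = ((-4 + 6) - 2)² = (2 - 2)² = 0² = 0)
(141 + y)² = (141 + 0)² = 141² = 19881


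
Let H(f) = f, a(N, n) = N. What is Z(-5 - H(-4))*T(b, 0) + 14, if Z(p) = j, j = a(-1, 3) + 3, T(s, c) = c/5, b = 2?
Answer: 14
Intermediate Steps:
T(s, c) = c/5 (T(s, c) = c*(⅕) = c/5)
j = 2 (j = -1 + 3 = 2)
Z(p) = 2
Z(-5 - H(-4))*T(b, 0) + 14 = 2*((⅕)*0) + 14 = 2*0 + 14 = 0 + 14 = 14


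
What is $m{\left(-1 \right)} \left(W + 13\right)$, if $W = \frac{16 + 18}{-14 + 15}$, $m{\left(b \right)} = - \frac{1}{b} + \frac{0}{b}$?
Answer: $47$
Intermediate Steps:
$m{\left(b \right)} = - \frac{1}{b}$ ($m{\left(b \right)} = - \frac{1}{b} + 0 = - \frac{1}{b}$)
$W = 34$ ($W = \frac{34}{1} = 34 \cdot 1 = 34$)
$m{\left(-1 \right)} \left(W + 13\right) = - \frac{1}{-1} \left(34 + 13\right) = \left(-1\right) \left(-1\right) 47 = 1 \cdot 47 = 47$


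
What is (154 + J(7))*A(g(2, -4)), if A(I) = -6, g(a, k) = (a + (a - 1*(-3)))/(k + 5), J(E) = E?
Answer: -966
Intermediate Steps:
g(a, k) = (3 + 2*a)/(5 + k) (g(a, k) = (a + (a + 3))/(5 + k) = (a + (3 + a))/(5 + k) = (3 + 2*a)/(5 + k))
(154 + J(7))*A(g(2, -4)) = (154 + 7)*(-6) = 161*(-6) = -966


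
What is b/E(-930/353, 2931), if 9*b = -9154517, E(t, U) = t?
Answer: 104243371/270 ≈ 3.8609e+5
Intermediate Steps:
b = -9154517/9 (b = (1/9)*(-9154517) = -9154517/9 ≈ -1.0172e+6)
b/E(-930/353, 2931) = -9154517/(9*((-930/353))) = -9154517/(9*((-930*1/353))) = -9154517/(9*(-930/353)) = -9154517/9*(-353/930) = 104243371/270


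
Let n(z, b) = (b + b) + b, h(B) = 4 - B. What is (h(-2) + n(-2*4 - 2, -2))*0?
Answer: 0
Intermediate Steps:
n(z, b) = 3*b (n(z, b) = 2*b + b = 3*b)
(h(-2) + n(-2*4 - 2, -2))*0 = ((4 - 1*(-2)) + 3*(-2))*0 = ((4 + 2) - 6)*0 = (6 - 6)*0 = 0*0 = 0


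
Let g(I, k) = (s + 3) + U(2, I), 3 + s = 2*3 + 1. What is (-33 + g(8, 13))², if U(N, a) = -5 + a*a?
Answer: 1089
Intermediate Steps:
U(N, a) = -5 + a²
s = 4 (s = -3 + (2*3 + 1) = -3 + (6 + 1) = -3 + 7 = 4)
g(I, k) = 2 + I² (g(I, k) = (4 + 3) + (-5 + I²) = 7 + (-5 + I²) = 2 + I²)
(-33 + g(8, 13))² = (-33 + (2 + 8²))² = (-33 + (2 + 64))² = (-33 + 66)² = 33² = 1089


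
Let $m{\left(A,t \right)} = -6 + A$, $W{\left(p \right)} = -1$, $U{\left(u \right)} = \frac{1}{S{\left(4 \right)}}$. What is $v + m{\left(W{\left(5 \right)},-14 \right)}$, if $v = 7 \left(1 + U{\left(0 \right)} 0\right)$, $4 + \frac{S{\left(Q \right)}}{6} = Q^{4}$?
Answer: $0$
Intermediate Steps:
$S{\left(Q \right)} = -24 + 6 Q^{4}$
$U{\left(u \right)} = \frac{1}{1512}$ ($U{\left(u \right)} = \frac{1}{-24 + 6 \cdot 4^{4}} = \frac{1}{-24 + 6 \cdot 256} = \frac{1}{-24 + 1536} = \frac{1}{1512}$)
$v = 7$ ($v = 7 \left(1 + \frac{1}{1512} \cdot 0\right) = 7 \left(1 + 0\right) = 7 \cdot 1 = 7$)
$v + m{\left(W{\left(5 \right)},-14 \right)} = 7 - 7 = 0$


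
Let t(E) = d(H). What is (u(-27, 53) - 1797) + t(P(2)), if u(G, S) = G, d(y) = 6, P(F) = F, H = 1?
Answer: -1818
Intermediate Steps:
t(E) = 6
(u(-27, 53) - 1797) + t(P(2)) = (-27 - 1797) + 6 = -1824 + 6 = -1818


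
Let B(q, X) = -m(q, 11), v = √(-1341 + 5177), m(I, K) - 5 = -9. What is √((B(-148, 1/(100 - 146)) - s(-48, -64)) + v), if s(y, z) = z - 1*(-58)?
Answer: √(10 + 2*√959) ≈ 8.4815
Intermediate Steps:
s(y, z) = 58 + z (s(y, z) = z + 58 = 58 + z)
m(I, K) = -4 (m(I, K) = 5 - 9 = -4)
v = 2*√959 (v = √3836 = 2*√959 ≈ 61.935)
B(q, X) = 4 (B(q, X) = -1*(-4) = 4)
√((B(-148, 1/(100 - 146)) - s(-48, -64)) + v) = √((4 - (58 - 64)) + 2*√959) = √((4 - 1*(-6)) + 2*√959) = √((4 + 6) + 2*√959) = √(10 + 2*√959)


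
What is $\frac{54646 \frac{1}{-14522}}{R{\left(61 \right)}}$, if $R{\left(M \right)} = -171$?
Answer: $\frac{27323}{1241631} \approx 0.022006$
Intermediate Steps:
$\frac{54646 \frac{1}{-14522}}{R{\left(61 \right)}} = \frac{54646 \frac{1}{-14522}}{-171} = 54646 \left(- \frac{1}{14522}\right) \left(- \frac{1}{171}\right) = \left(- \frac{27323}{7261}\right) \left(- \frac{1}{171}\right) = \frac{27323}{1241631}$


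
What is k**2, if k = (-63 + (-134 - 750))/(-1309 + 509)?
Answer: 896809/640000 ≈ 1.4013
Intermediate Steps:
k = 947/800 (k = (-63 - 884)/(-800) = -947*(-1/800) = 947/800 ≈ 1.1838)
k**2 = (947/800)**2 = 896809/640000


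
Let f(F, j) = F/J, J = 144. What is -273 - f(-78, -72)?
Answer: -6539/24 ≈ -272.46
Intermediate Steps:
f(F, j) = F/144
-273 - f(-78, -72) = -273 - (-78)/144 = -273 - 1*(-13/24) = -273 + 13/24 = -6539/24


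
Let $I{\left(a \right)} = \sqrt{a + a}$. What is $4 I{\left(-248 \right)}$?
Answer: $16 i \sqrt{31} \approx 89.084 i$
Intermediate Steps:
$I{\left(a \right)} = \sqrt{2} \sqrt{a}$ ($I{\left(a \right)} = \sqrt{2 a} = \sqrt{2} \sqrt{a}$)
$4 I{\left(-248 \right)} = 4 \sqrt{2} \sqrt{-248} = 4 \sqrt{2} \cdot 2 i \sqrt{62} = 4 \cdot 4 i \sqrt{31} = 16 i \sqrt{31}$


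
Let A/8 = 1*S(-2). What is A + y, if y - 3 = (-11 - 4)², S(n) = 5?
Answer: 268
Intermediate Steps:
y = 228 (y = 3 + (-11 - 4)² = 3 + (-15)² = 3 + 225 = 228)
A = 40 (A = 8*(1*5) = 8*5 = 40)
A + y = 40 + 228 = 268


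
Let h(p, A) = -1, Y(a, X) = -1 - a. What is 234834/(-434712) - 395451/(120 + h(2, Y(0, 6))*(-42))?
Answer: -1592086465/652068 ≈ -2441.6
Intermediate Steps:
234834/(-434712) - 395451/(120 + h(2, Y(0, 6))*(-42)) = 234834/(-434712) - 395451/(120 - 1*(-42)) = 234834*(-1/434712) - 395451/(120 + 42) = -39139/72452 - 395451/162 = -39139/72452 - 395451*1/162 = -39139/72452 - 43939/18 = -1592086465/652068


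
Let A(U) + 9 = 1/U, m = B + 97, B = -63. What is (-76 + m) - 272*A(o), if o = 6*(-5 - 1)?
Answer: 21722/9 ≈ 2413.6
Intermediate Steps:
m = 34 (m = -63 + 97 = 34)
o = -36 (o = 6*(-6) = -36)
A(U) = -9 + 1/U
(-76 + m) - 272*A(o) = (-76 + 34) - 272*(-9 + 1/(-36)) = -42 - 272*(-9 - 1/36) = -42 - 272*(-325/36) = -42 + 22100/9 = 21722/9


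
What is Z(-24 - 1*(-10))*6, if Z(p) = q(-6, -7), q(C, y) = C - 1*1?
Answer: -42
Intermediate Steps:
q(C, y) = -1 + C (q(C, y) = C - 1 = -1 + C)
Z(p) = -7 (Z(p) = -1 - 6 = -7)
Z(-24 - 1*(-10))*6 = -7*6 = -42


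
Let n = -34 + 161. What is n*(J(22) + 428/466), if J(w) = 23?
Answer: 707771/233 ≈ 3037.6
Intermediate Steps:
n = 127
n*(J(22) + 428/466) = 127*(23 + 428/466) = 127*(23 + 428*(1/466)) = 127*(23 + 214/233) = 127*(5573/233) = 707771/233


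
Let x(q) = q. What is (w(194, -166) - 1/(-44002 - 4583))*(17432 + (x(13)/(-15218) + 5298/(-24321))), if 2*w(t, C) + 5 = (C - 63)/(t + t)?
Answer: -226630356855364314317/4651378499958960 ≈ -48723.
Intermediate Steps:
w(t, C) = -5/2 + (-63 + C)/(4*t) (w(t, C) = -5/2 + ((C - 63)/(t + t))/2 = -5/2 + ((-63 + C)/((2*t)))/2 = -5/2 + ((-63 + C)*(1/(2*t)))/2 = -5/2 + ((-63 + C)/(2*t))/2 = -5/2 + (-63 + C)/(4*t))
(w(194, -166) - 1/(-44002 - 4583))*(17432 + (x(13)/(-15218) + 5298/(-24321))) = ((1/4)*(-63 - 166 - 10*194)/194 - 1/(-44002 - 4583))*(17432 + (13/(-15218) + 5298/(-24321))) = ((1/4)*(1/194)*(-63 - 166 - 1940) - 1/(-48585))*(17432 + (13*(-1/15218) + 5298*(-1/24321))) = ((1/4)*(1/194)*(-2169) - 1*(-1/48585))*(17432 + (-13/15218 - 1766/8107)) = (-2169/776 + 1/48585)*(17432 - 26980379/123372326) = -105380089/37701960*2150599406453/123372326 = -226630356855364314317/4651378499958960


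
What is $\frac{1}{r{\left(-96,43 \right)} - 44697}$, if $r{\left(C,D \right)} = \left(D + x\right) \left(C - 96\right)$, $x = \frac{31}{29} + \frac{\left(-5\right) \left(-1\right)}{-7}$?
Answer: $- \frac{203}{10763283} \approx -1.886 \cdot 10^{-5}$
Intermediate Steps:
$x = \frac{72}{203}$ ($x = 31 \cdot \frac{1}{29} + 5 \left(- \frac{1}{7}\right) = \frac{31}{29} - \frac{5}{7} = \frac{72}{203} \approx 0.35468$)
$r{\left(C,D \right)} = \left(-96 + C\right) \left(\frac{72}{203} + D\right)$ ($r{\left(C,D \right)} = \left(D + \frac{72}{203}\right) \left(C - 96\right) = \left(\frac{72}{203} + D\right) \left(-96 + C\right) = \left(-96 + C\right) \left(\frac{72}{203} + D\right)$)
$\frac{1}{r{\left(-96,43 \right)} - 44697} = \frac{1}{\left(- \frac{6912}{203} - 4128 + \frac{72}{203} \left(-96\right) - 4128\right) - 44697} = \frac{1}{\left(- \frac{6912}{203} - 4128 - \frac{6912}{203} - 4128\right) - 44697} = \frac{1}{- \frac{1689792}{203} - 44697} = \frac{1}{- \frac{10763283}{203}} = - \frac{203}{10763283}$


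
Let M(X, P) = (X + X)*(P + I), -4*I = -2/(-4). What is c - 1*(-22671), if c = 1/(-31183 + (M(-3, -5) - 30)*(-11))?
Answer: 2828547311/124765 ≈ 22671.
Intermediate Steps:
I = -⅛ (I = -(-1)/(2*(-4)) = -(-1)*(-1)/(2*4) = -¼*½ = -⅛ ≈ -0.12500)
M(X, P) = 2*X*(-⅛ + P) (M(X, P) = (X + X)*(P - ⅛) = (2*X)*(-⅛ + P) = 2*X*(-⅛ + P))
c = -4/124765 (c = 1/(-31183 + ((¼)*(-3)*(-1 + 8*(-5)) - 30)*(-11)) = 1/(-31183 + ((¼)*(-3)*(-1 - 40) - 30)*(-11)) = 1/(-31183 + ((¼)*(-3)*(-41) - 30)*(-11)) = 1/(-31183 + (123/4 - 30)*(-11)) = 1/(-31183 + (¾)*(-11)) = 1/(-31183 - 33/4) = 1/(-124765/4) = -4/124765 ≈ -3.2060e-5)
c - 1*(-22671) = -4/124765 - 1*(-22671) = -4/124765 + 22671 = 2828547311/124765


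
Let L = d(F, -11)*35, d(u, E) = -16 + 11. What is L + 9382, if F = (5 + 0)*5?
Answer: 9207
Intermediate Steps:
F = 25 (F = 5*5 = 25)
d(u, E) = -5
L = -175 (L = -5*35 = -175)
L + 9382 = -175 + 9382 = 9207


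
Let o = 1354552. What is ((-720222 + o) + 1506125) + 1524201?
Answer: 3664656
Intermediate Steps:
((-720222 + o) + 1506125) + 1524201 = ((-720222 + 1354552) + 1506125) + 1524201 = (634330 + 1506125) + 1524201 = 2140455 + 1524201 = 3664656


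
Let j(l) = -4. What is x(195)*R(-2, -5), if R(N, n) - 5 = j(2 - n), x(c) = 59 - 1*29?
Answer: 30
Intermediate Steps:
x(c) = 30 (x(c) = 59 - 29 = 30)
R(N, n) = 1 (R(N, n) = 5 - 4 = 1)
x(195)*R(-2, -5) = 30*1 = 30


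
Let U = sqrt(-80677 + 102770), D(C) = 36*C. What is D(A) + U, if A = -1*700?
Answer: -25200 + sqrt(22093) ≈ -25051.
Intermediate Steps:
A = -700
U = sqrt(22093) ≈ 148.64
D(A) + U = 36*(-700) + sqrt(22093) = -25200 + sqrt(22093)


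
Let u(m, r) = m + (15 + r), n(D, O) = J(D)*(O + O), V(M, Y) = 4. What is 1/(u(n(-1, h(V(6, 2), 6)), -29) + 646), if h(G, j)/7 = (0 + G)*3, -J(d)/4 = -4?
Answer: 1/3320 ≈ 0.00030120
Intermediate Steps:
J(d) = 16 (J(d) = -4*(-4) = 16)
h(G, j) = 21*G (h(G, j) = 7*((0 + G)*3) = 7*(G*3) = 7*(3*G) = 21*G)
n(D, O) = 32*O (n(D, O) = 16*(O + O) = 16*(2*O) = 32*O)
u(m, r) = 15 + m + r
1/(u(n(-1, h(V(6, 2), 6)), -29) + 646) = 1/((15 + 32*(21*4) - 29) + 646) = 1/((15 + 32*84 - 29) + 646) = 1/((15 + 2688 - 29) + 646) = 1/(2674 + 646) = 1/3320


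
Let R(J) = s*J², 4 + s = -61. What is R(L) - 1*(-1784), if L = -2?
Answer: 1524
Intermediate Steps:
s = -65 (s = -4 - 61 = -65)
R(J) = -65*J²
R(L) - 1*(-1784) = -65*(-2)² - 1*(-1784) = -65*4 + 1784 = -260 + 1784 = 1524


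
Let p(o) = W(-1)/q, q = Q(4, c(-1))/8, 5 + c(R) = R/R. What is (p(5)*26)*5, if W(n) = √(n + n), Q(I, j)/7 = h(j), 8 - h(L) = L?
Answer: 260*I*√2/21 ≈ 17.509*I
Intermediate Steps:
h(L) = 8 - L
c(R) = -4 (c(R) = -5 + R/R = -5 + 1 = -4)
Q(I, j) = 56 - 7*j (Q(I, j) = 7*(8 - j) = 56 - 7*j)
W(n) = √2*√n (W(n) = √(2*n) = √2*√n)
q = 21/2 (q = (56 - 7*(-4))/8 = (56 + 28)*(⅛) = 84*(⅛) = 21/2 ≈ 10.500)
p(o) = 2*I*√2/21 (p(o) = (√2*√(-1))/(21/2) = (√2*I)*(2/21) = (I*√2)*(2/21) = 2*I*√2/21)
(p(5)*26)*5 = ((2*I*√2/21)*26)*5 = (52*I*√2/21)*5 = 260*I*√2/21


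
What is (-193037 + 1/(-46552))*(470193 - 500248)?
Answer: 270081996963375/46552 ≈ 5.8017e+9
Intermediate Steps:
(-193037 + 1/(-46552))*(470193 - 500248) = (-193037 - 1/46552)*(-30055) = -8986258425/46552*(-30055) = 270081996963375/46552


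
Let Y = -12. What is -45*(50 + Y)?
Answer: -1710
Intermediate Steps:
-45*(50 + Y) = -45*(50 - 12) = -45*38 = -1710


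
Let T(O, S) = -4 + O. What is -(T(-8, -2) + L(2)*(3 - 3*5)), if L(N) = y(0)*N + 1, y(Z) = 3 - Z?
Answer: 96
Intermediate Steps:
L(N) = 1 + 3*N (L(N) = (3 - 1*0)*N + 1 = (3 + 0)*N + 1 = 3*N + 1 = 1 + 3*N)
-(T(-8, -2) + L(2)*(3 - 3*5)) = -((-4 - 8) + (1 + 3*2)*(3 - 3*5)) = -(-12 + (1 + 6)*(3 - 15)) = -(-12 + 7*(-12)) = -(-12 - 84) = -1*(-96) = 96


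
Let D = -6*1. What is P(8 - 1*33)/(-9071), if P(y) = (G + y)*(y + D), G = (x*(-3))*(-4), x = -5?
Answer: -2635/9071 ≈ -0.29049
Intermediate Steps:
D = -6
G = -60 (G = -5*(-3)*(-4) = 15*(-4) = -60)
P(y) = (-60 + y)*(-6 + y) (P(y) = (-60 + y)*(y - 6) = (-60 + y)*(-6 + y))
P(8 - 1*33)/(-9071) = (360 + (8 - 1*33)**2 - 66*(8 - 1*33))/(-9071) = (360 + (8 - 33)**2 - 66*(8 - 33))*(-1/9071) = (360 + (-25)**2 - 66*(-25))*(-1/9071) = (360 + 625 + 1650)*(-1/9071) = 2635*(-1/9071) = -2635/9071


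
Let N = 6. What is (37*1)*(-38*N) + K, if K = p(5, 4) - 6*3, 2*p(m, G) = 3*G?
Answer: -8448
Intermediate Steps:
p(m, G) = 3*G/2 (p(m, G) = (3*G)/2 = 3*G/2)
K = -12 (K = (3/2)*4 - 6*3 = 6 - 18 = -12)
(37*1)*(-38*N) + K = (37*1)*(-38*6) - 12 = 37*(-228) - 12 = -8436 - 12 = -8448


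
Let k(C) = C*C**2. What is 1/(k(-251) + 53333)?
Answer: -1/15759918 ≈ -6.3452e-8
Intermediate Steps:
k(C) = C**3
1/(k(-251) + 53333) = 1/((-251)**3 + 53333) = 1/(-15813251 + 53333) = 1/(-15759918) = -1/15759918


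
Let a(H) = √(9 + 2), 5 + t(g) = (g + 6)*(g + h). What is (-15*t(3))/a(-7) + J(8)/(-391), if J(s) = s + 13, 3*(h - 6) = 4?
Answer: -21/391 - 120*√11 ≈ -398.05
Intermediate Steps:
h = 22/3 (h = 6 + (⅓)*4 = 6 + 4/3 = 22/3 ≈ 7.3333)
J(s) = 13 + s
t(g) = -5 + (6 + g)*(22/3 + g) (t(g) = -5 + (g + 6)*(g + 22/3) = -5 + (6 + g)*(22/3 + g))
a(H) = √11
(-15*t(3))/a(-7) + J(8)/(-391) = (-15*(39 + 3² + (40/3)*3))/(√11) + (13 + 8)/(-391) = (-15*(39 + 9 + 40))*(√11/11) + 21*(-1/391) = (-15*88)*(√11/11) - 21/391 = -120*√11 - 21/391 = -21/391 - 120*√11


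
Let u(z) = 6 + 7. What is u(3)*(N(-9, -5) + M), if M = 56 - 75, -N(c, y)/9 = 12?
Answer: -1651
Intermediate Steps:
N(c, y) = -108 (N(c, y) = -9*12 = -108)
u(z) = 13
M = -19
u(3)*(N(-9, -5) + M) = 13*(-108 - 19) = 13*(-127) = -1651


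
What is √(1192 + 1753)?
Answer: √2945 ≈ 54.268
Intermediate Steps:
√(1192 + 1753) = √2945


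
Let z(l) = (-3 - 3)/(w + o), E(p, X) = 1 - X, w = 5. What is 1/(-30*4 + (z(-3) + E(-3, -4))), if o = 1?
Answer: -1/116 ≈ -0.0086207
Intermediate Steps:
z(l) = -1 (z(l) = (-3 - 3)/(5 + 1) = -6/6 = -6*⅙ = -1)
1/(-30*4 + (z(-3) + E(-3, -4))) = 1/(-30*4 + (-1 + (1 - 1*(-4)))) = 1/(-120 + (-1 + (1 + 4))) = 1/(-120 + (-1 + 5)) = 1/(-120 + 4) = 1/(-116) = -1/116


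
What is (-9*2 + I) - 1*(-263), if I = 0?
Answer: 245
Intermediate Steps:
(-9*2 + I) - 1*(-263) = (-9*2 + 0) - 1*(-263) = (-18 + 0) + 263 = -18 + 263 = 245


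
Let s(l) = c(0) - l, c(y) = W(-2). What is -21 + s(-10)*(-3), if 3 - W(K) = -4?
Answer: -72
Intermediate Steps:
W(K) = 7 (W(K) = 3 - 1*(-4) = 3 + 4 = 7)
c(y) = 7
s(l) = 7 - l
-21 + s(-10)*(-3) = -21 + (7 - 1*(-10))*(-3) = -21 + (7 + 10)*(-3) = -21 + 17*(-3) = -21 - 51 = -72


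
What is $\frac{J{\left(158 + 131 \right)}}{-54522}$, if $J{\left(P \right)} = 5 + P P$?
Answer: $- \frac{13921}{9087} \approx -1.532$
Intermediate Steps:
$J{\left(P \right)} = 5 + P^{2}$
$\frac{J{\left(158 + 131 \right)}}{-54522} = \frac{5 + \left(158 + 131\right)^{2}}{-54522} = \left(5 + 289^{2}\right) \left(- \frac{1}{54522}\right) = \left(5 + 83521\right) \left(- \frac{1}{54522}\right) = 83526 \left(- \frac{1}{54522}\right) = - \frac{13921}{9087}$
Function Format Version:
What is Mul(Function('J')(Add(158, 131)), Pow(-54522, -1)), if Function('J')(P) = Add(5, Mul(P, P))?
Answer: Rational(-13921, 9087) ≈ -1.5320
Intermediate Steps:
Function('J')(P) = Add(5, Pow(P, 2))
Mul(Function('J')(Add(158, 131)), Pow(-54522, -1)) = Mul(Add(5, Pow(Add(158, 131), 2)), Pow(-54522, -1)) = Mul(Add(5, Pow(289, 2)), Rational(-1, 54522)) = Mul(Add(5, 83521), Rational(-1, 54522)) = Mul(83526, Rational(-1, 54522)) = Rational(-13921, 9087)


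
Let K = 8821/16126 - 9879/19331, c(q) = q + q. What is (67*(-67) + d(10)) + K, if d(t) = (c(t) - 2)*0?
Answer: -1399352418237/311731706 ≈ -4489.0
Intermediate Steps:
c(q) = 2*q
d(t) = 0 (d(t) = (2*t - 2)*0 = (-2 + 2*t)*0 = 0)
K = 11209997/311731706 (K = 8821*(1/16126) - 9879*1/19331 = 8821/16126 - 9879/19331 = 11209997/311731706 ≈ 0.035960)
(67*(-67) + d(10)) + K = (67*(-67) + 0) + 11209997/311731706 = (-4489 + 0) + 11209997/311731706 = -4489 + 11209997/311731706 = -1399352418237/311731706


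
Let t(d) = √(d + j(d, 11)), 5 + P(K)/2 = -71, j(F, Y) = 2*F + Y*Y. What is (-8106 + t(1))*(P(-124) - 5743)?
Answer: 47784870 - 11790*√31 ≈ 4.7719e+7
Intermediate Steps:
j(F, Y) = Y² + 2*F (j(F, Y) = 2*F + Y² = Y² + 2*F)
P(K) = -152 (P(K) = -10 + 2*(-71) = -10 - 142 = -152)
t(d) = √(121 + 3*d) (t(d) = √(d + (11² + 2*d)) = √(d + (121 + 2*d)) = √(121 + 3*d))
(-8106 + t(1))*(P(-124) - 5743) = (-8106 + √(121 + 3*1))*(-152 - 5743) = (-8106 + √(121 + 3))*(-5895) = (-8106 + √124)*(-5895) = (-8106 + 2*√31)*(-5895) = 47784870 - 11790*√31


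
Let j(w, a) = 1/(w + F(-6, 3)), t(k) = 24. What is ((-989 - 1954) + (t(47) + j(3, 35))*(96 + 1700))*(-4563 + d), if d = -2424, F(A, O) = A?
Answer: -276422023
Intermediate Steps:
j(w, a) = 1/(-6 + w) (j(w, a) = 1/(w - 6) = 1/(-6 + w))
((-989 - 1954) + (t(47) + j(3, 35))*(96 + 1700))*(-4563 + d) = ((-989 - 1954) + (24 + 1/(-6 + 3))*(96 + 1700))*(-4563 - 2424) = (-2943 + (24 + 1/(-3))*1796)*(-6987) = (-2943 + (24 - 1/3)*1796)*(-6987) = (-2943 + (71/3)*1796)*(-6987) = (-2943 + 127516/3)*(-6987) = (118687/3)*(-6987) = -276422023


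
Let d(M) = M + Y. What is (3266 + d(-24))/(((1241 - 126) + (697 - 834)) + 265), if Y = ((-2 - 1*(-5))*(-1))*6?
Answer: 3224/1243 ≈ 2.5937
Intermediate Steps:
Y = -18 (Y = ((-2 + 5)*(-1))*6 = (3*(-1))*6 = -3*6 = -18)
d(M) = -18 + M (d(M) = M - 18 = -18 + M)
(3266 + d(-24))/(((1241 - 126) + (697 - 834)) + 265) = (3266 + (-18 - 24))/(((1241 - 126) + (697 - 834)) + 265) = (3266 - 42)/((1115 - 137) + 265) = 3224/(978 + 265) = 3224/1243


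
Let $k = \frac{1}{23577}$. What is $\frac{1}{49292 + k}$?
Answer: $\frac{23577}{1162157485} \approx 2.0287 \cdot 10^{-5}$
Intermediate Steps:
$k = \frac{1}{23577} \approx 4.2414 \cdot 10^{-5}$
$\frac{1}{49292 + k} = \frac{1}{49292 + \frac{1}{23577}} = \frac{1}{\frac{1162157485}{23577}} = \frac{23577}{1162157485}$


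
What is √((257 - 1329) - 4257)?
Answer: 73*I ≈ 73.0*I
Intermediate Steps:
√((257 - 1329) - 4257) = √(-1072 - 4257) = √(-5329) = 73*I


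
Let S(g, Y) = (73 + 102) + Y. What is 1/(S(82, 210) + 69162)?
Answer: 1/69547 ≈ 1.4379e-5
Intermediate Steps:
S(g, Y) = 175 + Y
1/(S(82, 210) + 69162) = 1/((175 + 210) + 69162) = 1/(385 + 69162) = 1/69547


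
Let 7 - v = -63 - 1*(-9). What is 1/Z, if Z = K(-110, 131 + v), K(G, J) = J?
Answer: 1/192 ≈ 0.0052083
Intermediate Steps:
v = 61 (v = 7 - (-63 - 1*(-9)) = 7 - (-63 + 9) = 7 - 1*(-54) = 7 + 54 = 61)
Z = 192 (Z = 131 + 61 = 192)
1/Z = 1/192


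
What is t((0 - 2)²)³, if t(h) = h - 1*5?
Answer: -1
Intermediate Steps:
t(h) = -5 + h (t(h) = h - 5 = -5 + h)
t((0 - 2)²)³ = (-5 + (0 - 2)²)³ = (-5 + (-2)²)³ = (-5 + 4)³ = (-1)³ = -1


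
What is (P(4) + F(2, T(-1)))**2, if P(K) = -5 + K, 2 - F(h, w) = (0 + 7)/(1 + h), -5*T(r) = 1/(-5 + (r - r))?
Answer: 16/9 ≈ 1.7778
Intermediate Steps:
T(r) = 1/25 (T(r) = -1/(5*(-5 + (r - r))) = -1/(5*(-5 + 0)) = -1/5/(-5) = -1/5*(-1/5) = 1/25)
F(h, w) = 2 - 7/(1 + h) (F(h, w) = 2 - (0 + 7)/(1 + h) = 2 - 7/(1 + h))
(P(4) + F(2, T(-1)))**2 = ((-5 + 4) + (-5 + 2*2)/(1 + 2))**2 = (-1 + (-5 + 4)/3)**2 = (-1 + (1/3)*(-1))**2 = (-1 - 1/3)**2 = (-4/3)**2 = 16/9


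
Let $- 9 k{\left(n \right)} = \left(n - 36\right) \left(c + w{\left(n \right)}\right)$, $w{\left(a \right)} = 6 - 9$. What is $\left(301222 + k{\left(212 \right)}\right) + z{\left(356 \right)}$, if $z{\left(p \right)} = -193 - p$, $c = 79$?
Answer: $\frac{2692681}{9} \approx 2.9919 \cdot 10^{5}$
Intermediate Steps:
$w{\left(a \right)} = -3$ ($w{\left(a \right)} = 6 - 9 = -3$)
$k{\left(n \right)} = 304 - \frac{76 n}{9}$ ($k{\left(n \right)} = - \frac{\left(n - 36\right) \left(79 - 3\right)}{9} = - \frac{\left(-36 + n\right) 76}{9} = - \frac{-2736 + 76 n}{9} = 304 - \frac{76 n}{9}$)
$\left(301222 + k{\left(212 \right)}\right) + z{\left(356 \right)} = \left(301222 + \left(304 - \frac{16112}{9}\right)\right) - 549 = \left(301222 - \frac{13376}{9}\right) - 549 = \frac{2697622}{9} - 549 = \frac{2692681}{9}$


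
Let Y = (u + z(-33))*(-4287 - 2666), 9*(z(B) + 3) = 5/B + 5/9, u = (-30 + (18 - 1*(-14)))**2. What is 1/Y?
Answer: -891/6473243 ≈ -0.00013764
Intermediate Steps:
u = 4 (u = (-30 + (18 + 14))**2 = (-30 + 32)**2 = 2**2 = 4)
z(B) = -238/81 + 5/(9*B) (z(B) = -3 + (5/B + 5/9)/9 = -3 + (5/9 + 5/B)/9 = -3 + (5/81 + 5/(9*B)) = -238/81 + 5/(9*B))
Y = -6473243/891 (Y = (4 + (1/81)*(45 - 238*(-33))/(-33))*(-4287 - 2666) = (4 + (1/81)*(-1/33)*(45 + 7854))*(-6953) = (4 + (1/81)*(-1/33)*7899)*(-6953) = (4 - 2633/891)*(-6953) = (931/891)*(-6953) = -6473243/891 ≈ -7265.1)
1/Y = 1/(-6473243/891) = -891/6473243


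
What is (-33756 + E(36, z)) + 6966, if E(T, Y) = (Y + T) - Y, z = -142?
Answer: -26754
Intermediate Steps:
E(T, Y) = T (E(T, Y) = (T + Y) - Y = T)
(-33756 + E(36, z)) + 6966 = (-33756 + 36) + 6966 = -33720 + 6966 = -26754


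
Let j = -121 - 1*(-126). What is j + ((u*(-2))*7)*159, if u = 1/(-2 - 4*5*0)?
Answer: 1118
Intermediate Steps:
j = 5 (j = -121 + 126 = 5)
u = -½ (u = 1/(-2 - 20*0) = 1/(-2 + 0) = 1/(-2) = -½ ≈ -0.50000)
j + ((u*(-2))*7)*159 = 5 + (-½*(-2)*7)*159 = 5 + (1*7)*159 = 5 + 7*159 = 5 + 1113 = 1118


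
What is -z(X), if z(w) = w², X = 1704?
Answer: -2903616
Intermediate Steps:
-z(X) = -1*1704² = -1*2903616 = -2903616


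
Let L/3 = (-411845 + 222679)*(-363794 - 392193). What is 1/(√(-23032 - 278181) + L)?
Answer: 429021110526/184059113276962308297889 - I*√301213/184059113276962308297889 ≈ 2.3309e-12 - 2.9818e-21*I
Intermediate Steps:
L = 429021110526 (L = 3*((-411845 + 222679)*(-363794 - 392193)) = 3*(-189166*(-755987)) = 3*143007036842 = 429021110526)
1/(√(-23032 - 278181) + L) = 1/(√(-23032 - 278181) + 429021110526) = 1/(√(-301213) + 429021110526) = 1/(I*√301213 + 429021110526) = 1/(429021110526 + I*√301213)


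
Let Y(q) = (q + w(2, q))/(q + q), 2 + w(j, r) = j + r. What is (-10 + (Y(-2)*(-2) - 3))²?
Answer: 225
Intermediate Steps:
w(j, r) = -2 + j + r (w(j, r) = -2 + (j + r) = -2 + j + r)
Y(q) = 1 (Y(q) = (q + (-2 + 2 + q))/(q + q) = (q + q)/((2*q)) = (2*q)*(1/(2*q)) = 1)
(-10 + (Y(-2)*(-2) - 3))² = (-10 + (1*(-2) - 3))² = (-10 + (-2 - 3))² = (-10 - 5)² = (-15)² = 225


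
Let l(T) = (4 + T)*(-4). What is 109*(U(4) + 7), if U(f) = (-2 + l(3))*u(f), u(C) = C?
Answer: -12317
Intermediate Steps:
l(T) = -16 - 4*T
U(f) = -30*f (U(f) = (-2 + (-16 - 4*3))*f = (-2 + (-16 - 12))*f = (-2 - 28)*f = -30*f)
109*(U(4) + 7) = 109*(-30*4 + 7) = 109*(-120 + 7) = 109*(-113) = -12317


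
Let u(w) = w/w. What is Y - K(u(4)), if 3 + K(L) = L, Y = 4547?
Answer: 4549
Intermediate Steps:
u(w) = 1
K(L) = -3 + L
Y - K(u(4)) = 4547 - (-3 + 1) = 4547 - 1*(-2) = 4547 + 2 = 4549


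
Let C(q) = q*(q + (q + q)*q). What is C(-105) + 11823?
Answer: -2292402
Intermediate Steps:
C(q) = q*(q + 2*q²) (C(q) = q*(q + (2*q)*q) = q*(q + 2*q²))
C(-105) + 11823 = (-105)²*(1 + 2*(-105)) + 11823 = 11025*(1 - 210) + 11823 = 11025*(-209) + 11823 = -2304225 + 11823 = -2292402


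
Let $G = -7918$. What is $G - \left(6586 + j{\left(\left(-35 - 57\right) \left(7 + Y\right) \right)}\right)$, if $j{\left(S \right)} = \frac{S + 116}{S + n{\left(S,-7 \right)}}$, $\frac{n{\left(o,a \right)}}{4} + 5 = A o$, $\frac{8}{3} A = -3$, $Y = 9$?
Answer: $- \frac{18608293}{1283} \approx -14504.0$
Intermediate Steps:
$A = - \frac{9}{8}$ ($A = \frac{3}{8} \left(-3\right) = - \frac{9}{8} \approx -1.125$)
$n{\left(o,a \right)} = -20 - \frac{9 o}{2}$ ($n{\left(o,a \right)} = -20 + 4 \left(- \frac{9 o}{8}\right) = -20 - \frac{9 o}{2}$)
$j{\left(S \right)} = \frac{116 + S}{-20 - \frac{7 S}{2}}$ ($j{\left(S \right)} = \frac{S + 116}{S - \left(20 + \frac{9 S}{2}\right)} = \frac{116 + S}{-20 - \frac{7 S}{2}}$)
$G - \left(6586 + j{\left(\left(-35 - 57\right) \left(7 + Y\right) \right)}\right) = -7918 - \left(6586 + \frac{2 \left(-116 - \left(-35 - 57\right) \left(7 + 9\right)\right)}{40 + 7 \left(-35 - 57\right) \left(7 + 9\right)}\right) = -7918 - \left(6586 + \frac{2 \left(-116 - \left(-92\right) 16\right)}{40 + 7 \left(\left(-92\right) 16\right)}\right) = -7918 - \left(6586 + \frac{2 \left(-116 - -1472\right)}{40 + 7 \left(-1472\right)}\right) = -7918 - \left(6586 + \frac{2 \left(-116 + 1472\right)}{40 - 10304}\right) = -7918 - \left(6586 + 2 \frac{1}{-10264} \cdot 1356\right) = -7918 - \left(6586 + 2 \left(- \frac{1}{10264}\right) 1356\right) = -7918 - \left(6586 - \frac{339}{1283}\right) = -7918 - \frac{8449499}{1283} = - \frac{18608293}{1283}$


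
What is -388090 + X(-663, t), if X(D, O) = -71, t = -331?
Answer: -388161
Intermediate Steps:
-388090 + X(-663, t) = -388090 - 71 = -388161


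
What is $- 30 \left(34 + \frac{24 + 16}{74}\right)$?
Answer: $- \frac{38340}{37} \approx -1036.2$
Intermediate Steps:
$- 30 \left(34 + \frac{24 + 16}{74}\right) = - 30 \left(34 + 40 \cdot \frac{1}{74}\right) = - 30 \left(34 + \frac{20}{37}\right) = \left(-30\right) \frac{1278}{37} = - \frac{38340}{37}$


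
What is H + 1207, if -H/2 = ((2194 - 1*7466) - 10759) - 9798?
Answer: 52865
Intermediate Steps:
H = 51658 (H = -2*(((2194 - 1*7466) - 10759) - 9798) = -2*(((2194 - 7466) - 10759) - 9798) = -2*((-5272 - 10759) - 9798) = -2*(-16031 - 9798) = -2*(-25829) = 51658)
H + 1207 = 51658 + 1207 = 52865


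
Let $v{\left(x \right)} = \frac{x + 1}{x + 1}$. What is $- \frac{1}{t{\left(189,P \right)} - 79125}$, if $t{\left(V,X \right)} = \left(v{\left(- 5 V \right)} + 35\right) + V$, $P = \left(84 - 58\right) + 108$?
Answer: $\frac{1}{78900} \approx 1.2674 \cdot 10^{-5}$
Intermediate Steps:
$v{\left(x \right)} = 1$ ($v{\left(x \right)} = \frac{1 + x}{1 + x} = 1$)
$P = 134$ ($P = 26 + 108 = 134$)
$t{\left(V,X \right)} = 36 + V$ ($t{\left(V,X \right)} = \left(1 + 35\right) + V = 36 + V$)
$- \frac{1}{t{\left(189,P \right)} - 79125} = - \frac{1}{\left(36 + 189\right) - 79125} = - \frac{1}{225 - 79125} = - \frac{1}{-78900} = \left(-1\right) \left(- \frac{1}{78900}\right) = \frac{1}{78900}$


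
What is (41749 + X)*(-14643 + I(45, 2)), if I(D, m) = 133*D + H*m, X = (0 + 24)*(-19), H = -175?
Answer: -371967344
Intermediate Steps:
X = -456 (X = 24*(-19) = -456)
I(D, m) = -175*m + 133*D (I(D, m) = 133*D - 175*m = -175*m + 133*D)
(41749 + X)*(-14643 + I(45, 2)) = (41749 - 456)*(-14643 + (-175*2 + 133*45)) = 41293*(-14643 + (-350 + 5985)) = 41293*(-14643 + 5635) = 41293*(-9008) = -371967344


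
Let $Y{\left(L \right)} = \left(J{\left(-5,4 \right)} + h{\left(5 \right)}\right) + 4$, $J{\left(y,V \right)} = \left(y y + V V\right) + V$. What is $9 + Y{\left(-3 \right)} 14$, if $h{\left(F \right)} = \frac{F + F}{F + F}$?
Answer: $709$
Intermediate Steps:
$h{\left(F \right)} = 1$ ($h{\left(F \right)} = \frac{2 F}{2 F} = 2 F \frac{1}{2 F} = 1$)
$J{\left(y,V \right)} = V + V^{2} + y^{2}$ ($J{\left(y,V \right)} = \left(y^{2} + V^{2}\right) + V = \left(V^{2} + y^{2}\right) + V = V + V^{2} + y^{2}$)
$Y{\left(L \right)} = 50$ ($Y{\left(L \right)} = \left(\left(4 + 4^{2} + \left(-5\right)^{2}\right) + 1\right) + 4 = \left(\left(4 + 16 + 25\right) + 1\right) + 4 = \left(45 + 1\right) + 4 = 46 + 4 = 50$)
$9 + Y{\left(-3 \right)} 14 = 9 + 50 \cdot 14 = 9 + 700 = 709$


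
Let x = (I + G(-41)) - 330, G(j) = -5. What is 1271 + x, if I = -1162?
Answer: -226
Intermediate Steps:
x = -1497 (x = (-1162 - 5) - 330 = -1167 - 330 = -1497)
1271 + x = 1271 - 1497 = -226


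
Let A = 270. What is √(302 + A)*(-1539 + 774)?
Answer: -1530*√143 ≈ -18296.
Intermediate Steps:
√(302 + A)*(-1539 + 774) = √(302 + 270)*(-1539 + 774) = √572*(-765) = (2*√143)*(-765) = -1530*√143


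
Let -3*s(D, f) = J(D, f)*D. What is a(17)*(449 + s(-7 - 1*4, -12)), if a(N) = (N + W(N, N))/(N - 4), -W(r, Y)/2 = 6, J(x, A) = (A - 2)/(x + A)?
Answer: 11975/69 ≈ 173.55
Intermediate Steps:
J(x, A) = (-2 + A)/(A + x)
W(r, Y) = -12 (W(r, Y) = -2*6 = -12)
s(D, f) = -D*(-2 + f)/(3*(D + f)) (s(D, f) = -(-2 + f)/(f + D)*D/3 = -(-2 + f)/(D + f)*D/3 = -D*(-2 + f)/(3*(D + f)))
a(N) = (-12 + N)/(-4 + N) (a(N) = (N - 12)/(N - 4) = (-12 + N)/(-4 + N))
a(17)*(449 + s(-7 - 1*4, -12)) = ((-12 + 17)/(-4 + 17))*(449 + (-7 - 1*4)*(2 - 1*(-12))/(3*((-7 - 1*4) - 12))) = (5/13)*(449 + (-7 - 4)*(2 + 12)/(3*((-7 - 4) - 12))) = ((1/13)*5)*(449 + (1/3)*(-11)*14/(-11 - 12)) = 5*(449 + (1/3)*(-11)*14/(-23))/13 = 5*(449 + (1/3)*(-11)*(-1/23)*14)/13 = 5*(449 + 154/69)/13 = (5/13)*(31135/69) = 11975/69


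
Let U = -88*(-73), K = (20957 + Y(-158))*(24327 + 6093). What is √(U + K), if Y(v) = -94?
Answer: 2*√158664721 ≈ 25192.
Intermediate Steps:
K = 634652460 (K = (20957 - 94)*(24327 + 6093) = 20863*30420 = 634652460)
U = 6424
√(U + K) = √(6424 + 634652460) = √634658884 = 2*√158664721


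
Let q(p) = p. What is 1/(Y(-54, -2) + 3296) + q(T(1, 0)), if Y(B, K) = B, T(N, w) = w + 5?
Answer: 16211/3242 ≈ 5.0003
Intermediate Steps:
T(N, w) = 5 + w
1/(Y(-54, -2) + 3296) + q(T(1, 0)) = 1/(-54 + 3296) + (5 + 0) = 1/3242 + 5 = 16211/3242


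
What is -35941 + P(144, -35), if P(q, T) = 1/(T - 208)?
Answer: -8733664/243 ≈ -35941.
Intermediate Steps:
P(q, T) = 1/(-208 + T)
-35941 + P(144, -35) = -35941 + 1/(-208 - 35) = -35941 + 1/(-243) = -35941 - 1/243 = -8733664/243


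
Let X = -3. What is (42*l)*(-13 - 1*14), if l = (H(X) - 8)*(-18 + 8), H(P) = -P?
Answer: -56700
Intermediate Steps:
l = 50 (l = (-1*(-3) - 8)*(-18 + 8) = (3 - 8)*(-10) = -5*(-10) = 50)
(42*l)*(-13 - 1*14) = (42*50)*(-13 - 1*14) = 2100*(-13 - 14) = 2100*(-27) = -56700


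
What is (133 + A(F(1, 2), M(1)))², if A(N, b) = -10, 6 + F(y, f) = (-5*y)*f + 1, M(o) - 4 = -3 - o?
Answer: 15129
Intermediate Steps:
M(o) = 1 - o (M(o) = 4 + (-3 - o) = 1 - o)
F(y, f) = -5 - 5*f*y (F(y, f) = -6 + ((-5*y)*f + 1) = -6 + (-5*f*y + 1) = -6 + (1 - 5*f*y) = -5 - 5*f*y)
(133 + A(F(1, 2), M(1)))² = (133 - 10)² = 123² = 15129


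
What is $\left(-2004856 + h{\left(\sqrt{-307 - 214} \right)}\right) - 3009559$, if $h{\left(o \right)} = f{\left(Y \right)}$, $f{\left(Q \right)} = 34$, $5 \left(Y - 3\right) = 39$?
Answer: $-5014381$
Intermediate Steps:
$Y = \frac{54}{5}$ ($Y = 3 + \frac{1}{5} \cdot 39 = 3 + \frac{39}{5} = \frac{54}{5} \approx 10.8$)
$h{\left(o \right)} = 34$
$\left(-2004856 + h{\left(\sqrt{-307 - 214} \right)}\right) - 3009559 = \left(-2004856 + 34\right) - 3009559 = -2004822 - 3009559 = -5014381$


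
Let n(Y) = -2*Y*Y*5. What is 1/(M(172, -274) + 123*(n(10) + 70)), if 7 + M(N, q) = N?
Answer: -1/114225 ≈ -8.7547e-6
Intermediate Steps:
n(Y) = -10*Y² (n(Y) = -2*Y²*5 = -10*Y²)
M(N, q) = -7 + N
1/(M(172, -274) + 123*(n(10) + 70)) = 1/((-7 + 172) + 123*(-10*10² + 70)) = 1/(165 + 123*(-10*100 + 70)) = 1/(165 + 123*(-1000 + 70)) = 1/(165 + 123*(-930)) = 1/(165 - 114390) = 1/(-114225) = -1/114225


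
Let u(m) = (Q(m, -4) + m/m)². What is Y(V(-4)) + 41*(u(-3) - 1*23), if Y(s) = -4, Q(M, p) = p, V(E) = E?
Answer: -578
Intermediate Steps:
u(m) = 9 (u(m) = (-4 + m/m)² = (-4 + 1)² = (-3)² = 9)
Y(V(-4)) + 41*(u(-3) - 1*23) = -4 + 41*(9 - 1*23) = -4 + 41*(9 - 23) = -4 + 41*(-14) = -4 - 574 = -578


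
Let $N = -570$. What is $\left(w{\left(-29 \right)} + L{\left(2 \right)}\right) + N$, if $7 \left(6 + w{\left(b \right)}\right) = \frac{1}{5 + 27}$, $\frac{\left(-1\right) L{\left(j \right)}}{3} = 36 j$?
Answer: $- \frac{177407}{224} \approx -792.0$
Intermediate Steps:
$L{\left(j \right)} = - 108 j$ ($L{\left(j \right)} = - 3 \cdot 36 j = - 108 j$)
$w{\left(b \right)} = - \frac{1343}{224}$ ($w{\left(b \right)} = -6 + \frac{1}{7 \left(5 + 27\right)} = -6 + \frac{1}{7 \cdot 32} = -6 + \frac{1}{7} \cdot \frac{1}{32} = -6 + \frac{1}{224} = - \frac{1343}{224}$)
$\left(w{\left(-29 \right)} + L{\left(2 \right)}\right) + N = \left(- \frac{1343}{224} - 216\right) - 570 = - \frac{49727}{224} - 570 = - \frac{177407}{224}$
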